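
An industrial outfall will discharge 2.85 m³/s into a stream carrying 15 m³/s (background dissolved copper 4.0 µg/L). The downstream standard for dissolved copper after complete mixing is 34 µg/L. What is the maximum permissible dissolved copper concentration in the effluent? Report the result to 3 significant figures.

192 µg/L

At the limit, (Qr·Cr + Qe·Cₑ)/(Qr + Qe) = 34:
Cₑ = (17.85·34 − 15.00·4.000) / 2.850 = 191.9 µg/L.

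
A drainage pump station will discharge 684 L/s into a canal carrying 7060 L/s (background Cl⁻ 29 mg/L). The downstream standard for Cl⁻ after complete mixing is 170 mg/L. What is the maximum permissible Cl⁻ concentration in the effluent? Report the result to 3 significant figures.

1630 mg/L

At the limit, (Qr·Cr + Qe·Cₑ)/(Qr + Qe) = 170:
Cₑ = (7744·170 − 7060·29.00) / 684.0 = 1625 mg/L.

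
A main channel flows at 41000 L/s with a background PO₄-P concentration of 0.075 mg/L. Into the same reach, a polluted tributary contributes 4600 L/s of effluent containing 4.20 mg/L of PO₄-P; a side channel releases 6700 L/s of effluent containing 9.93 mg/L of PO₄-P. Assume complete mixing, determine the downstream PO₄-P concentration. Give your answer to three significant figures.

Conservation of mass: C = (41000·0.07500 + 4600·4.200 + 6700·9.930) / 52300 = 88930/52300 = 1.700 mg/L.

1.70 mg/L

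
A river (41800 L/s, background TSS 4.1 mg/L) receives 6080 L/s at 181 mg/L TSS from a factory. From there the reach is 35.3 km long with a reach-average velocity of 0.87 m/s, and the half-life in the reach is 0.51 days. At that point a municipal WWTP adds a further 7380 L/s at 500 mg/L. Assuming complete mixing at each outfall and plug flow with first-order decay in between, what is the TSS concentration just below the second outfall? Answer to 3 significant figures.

78.9 mg/L

After mixing, C = (41800·4.100 + 6080·181.0) / 47880 = 1272000/47880 = 26.56 mg/L; combined flow 47880 L/s.
Travel time t = 35.3·1000 / 0.87 = 40570 s = 11.27 h.
Half-life 0.51 d → k = ln 2 / 0.51 = 1.359 d⁻¹.
First-order decay: C = 26.56·exp(−k·t) = 26.56·0.5282 = 14.03 mg/L.
Second outfall: C = (47880·14.03 + 7380·500.0)/55260 = 78.93 mg/L.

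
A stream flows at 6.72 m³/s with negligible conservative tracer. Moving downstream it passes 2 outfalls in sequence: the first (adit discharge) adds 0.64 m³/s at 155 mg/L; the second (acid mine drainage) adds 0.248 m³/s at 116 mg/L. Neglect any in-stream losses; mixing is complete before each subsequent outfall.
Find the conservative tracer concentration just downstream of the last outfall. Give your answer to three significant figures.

16.8 mg/L

After outfall 1: Q = 6.720 + 0.6400 = 7.360 m³/s; C = (6.720·0 + 0.6400·155.0)/7.360 = 13.48 mg/L.
After outfall 2: Q = 7.360 + 0.2480 = 7.608 m³/s; C = (7.360·13.48 + 0.2480·116.0)/7.608 = 16.82 mg/L.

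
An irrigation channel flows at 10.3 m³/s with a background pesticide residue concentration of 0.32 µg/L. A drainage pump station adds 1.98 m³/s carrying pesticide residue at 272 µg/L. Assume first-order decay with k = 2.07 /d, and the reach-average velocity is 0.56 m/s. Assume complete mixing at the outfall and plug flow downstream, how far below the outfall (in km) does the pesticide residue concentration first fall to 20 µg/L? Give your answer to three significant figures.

After mixing, C = (10.30·0.3200 + 1.980·272.0) / 12.28 = 541.9/12.28 = 44.13 µg/L.
Set 44.13·exp(−k·t) = 20 → t = ln(44.13/20)/k = 33030 s = 9.174 h.
Distance = v·t = 0.56·33030 = 18500 m = 18.50 km.

18.5 km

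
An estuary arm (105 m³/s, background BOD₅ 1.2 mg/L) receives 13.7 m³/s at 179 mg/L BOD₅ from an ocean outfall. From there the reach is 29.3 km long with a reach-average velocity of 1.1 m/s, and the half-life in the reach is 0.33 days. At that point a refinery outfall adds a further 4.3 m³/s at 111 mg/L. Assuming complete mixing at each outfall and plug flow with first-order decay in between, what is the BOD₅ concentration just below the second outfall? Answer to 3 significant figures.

Mixed concentration C = ΣQC/ΣQ = (105.0·1.200 + 13.70·179.0) / 118.7 = 2578/118.7 = 21.72 mg/L; combined flow 118.7 m³/s.
Travel time t = 29.3·1000 / 1.1 = 26640 s = 7.399 h.
Half-life 0.33 d → k = ln 2 / 0.33 = 2.100 d⁻¹.
First-order decay: C = 21.72·exp(−k·t) = 21.72·0.5233 = 11.37 mg/L.
Second outfall: C = (118.7·11.37 + 4.300·111.0)/123.0 = 14.85 mg/L.

14.9 mg/L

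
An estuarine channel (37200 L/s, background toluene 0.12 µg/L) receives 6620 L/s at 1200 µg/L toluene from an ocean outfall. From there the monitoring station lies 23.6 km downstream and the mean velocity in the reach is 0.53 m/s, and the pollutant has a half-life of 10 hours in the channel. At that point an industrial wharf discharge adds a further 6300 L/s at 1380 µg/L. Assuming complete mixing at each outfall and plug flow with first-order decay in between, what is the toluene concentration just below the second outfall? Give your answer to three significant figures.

241 µg/L

After mixing, C = (37200·0.1200 + 6620·1200) / 43820 = 7948000/43820 = 181.4 µg/L; combined flow 43820 L/s.
Travel time t = 23.6·1000 / 0.53 = 44530 s = 12.37 h.
Half-life 10 h → k = ln 2 / 10 = 0.06931 h⁻¹ = 1.664 d⁻¹.
After decay, C = 181.4 × e^(−kt) = 181.4 × 0.4243 = 76.96 µg/L.
Second outfall: C = (43820·76.96 + 6300·1380)/50120 = 240.8 µg/L.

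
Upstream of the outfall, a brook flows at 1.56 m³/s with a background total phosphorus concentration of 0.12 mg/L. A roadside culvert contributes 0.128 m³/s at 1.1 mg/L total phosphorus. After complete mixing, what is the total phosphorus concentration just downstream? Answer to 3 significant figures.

Flow-weighted average: C = (1.560·0.1200 + 0.1280·1.100) / 1.688 = 0.3280/1.688 = 0.1943 mg/L.

0.194 mg/L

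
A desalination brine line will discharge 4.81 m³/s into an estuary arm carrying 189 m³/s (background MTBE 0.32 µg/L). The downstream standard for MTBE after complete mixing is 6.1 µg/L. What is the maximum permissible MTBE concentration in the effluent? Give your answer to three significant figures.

233 µg/L

At the limit, (Qr·Cr + Qe·Cₑ)/(Qr + Qe) = 6.1:
Cₑ = (193.8·6.1 − 189.0·0.3200) / 4.810 = 233.2 µg/L.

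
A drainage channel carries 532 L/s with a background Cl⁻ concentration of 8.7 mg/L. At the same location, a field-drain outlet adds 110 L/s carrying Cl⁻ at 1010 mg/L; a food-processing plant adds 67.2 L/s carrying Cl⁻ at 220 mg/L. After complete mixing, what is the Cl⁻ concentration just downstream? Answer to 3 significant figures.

Mass balance: C = (532.0·8.700 + 110.0·1010 + 67.20·220.0) / 709.2 = 130500/709.2 = 184.0 mg/L.

184 mg/L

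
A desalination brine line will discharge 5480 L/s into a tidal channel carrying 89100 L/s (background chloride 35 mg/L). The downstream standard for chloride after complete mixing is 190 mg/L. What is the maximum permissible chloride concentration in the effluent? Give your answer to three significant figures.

At the limit, (Qr·Cr + Qe·Cₑ)/(Qr + Qe) = 190:
Cₑ = (94580·190 − 89100·35.00) / 5480 = 2710 mg/L.

2710 mg/L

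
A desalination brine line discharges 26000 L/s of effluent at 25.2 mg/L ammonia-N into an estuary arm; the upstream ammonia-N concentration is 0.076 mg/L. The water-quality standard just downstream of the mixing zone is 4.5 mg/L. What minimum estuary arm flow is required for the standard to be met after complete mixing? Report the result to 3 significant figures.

Set C_mix = 4.5: (Q·0.07600 + 26000·25.20) / (Q + 26000) = 4.5
→ Q = 26000·(25.20 − 4.5)/(4.5 − 0.07600) = 121700 L/s.

122000 L/s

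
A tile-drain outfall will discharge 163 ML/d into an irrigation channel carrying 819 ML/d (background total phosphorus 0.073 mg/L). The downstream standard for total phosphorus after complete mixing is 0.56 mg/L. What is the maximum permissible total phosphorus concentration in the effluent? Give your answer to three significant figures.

3.01 mg/L

At the limit, (Qr·Cr + Qe·Cₑ)/(Qr + Qe) = 0.56:
Cₑ = (982.0·0.56 − 819.0·0.07300) / 163.0 = 3.007 mg/L.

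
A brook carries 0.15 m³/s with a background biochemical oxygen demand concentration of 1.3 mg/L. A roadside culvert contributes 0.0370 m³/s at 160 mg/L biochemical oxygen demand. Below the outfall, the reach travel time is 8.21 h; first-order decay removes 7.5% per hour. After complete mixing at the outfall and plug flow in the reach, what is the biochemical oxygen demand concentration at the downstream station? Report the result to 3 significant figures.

17.2 mg/L

Mass balance: C = (0.1500·1.300 + 0.03700·160.0) / 0.1870 = 6.115/0.1870 = 32.70 mg/L.
7.5%/h lost → k = −ln(1 − 0.075) = 0.07796 h⁻¹.
Applying C = C₀e^(−kt): 32.70 × 0.5273 = 17.24 mg/L.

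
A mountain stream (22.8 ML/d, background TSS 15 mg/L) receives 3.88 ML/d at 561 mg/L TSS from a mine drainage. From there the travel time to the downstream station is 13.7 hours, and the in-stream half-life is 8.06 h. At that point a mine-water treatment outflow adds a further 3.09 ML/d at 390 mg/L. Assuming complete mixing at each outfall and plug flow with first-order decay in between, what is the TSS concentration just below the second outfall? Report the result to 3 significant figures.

66.5 mg/L

Flow-weighted average: C = (22.80·15.00 + 3.880·561.0) / 26.68 = 2519/26.68 = 94.40 mg/L; combined flow 26.68 ML/d.
Half-life 8.06 h → k = ln 2 / 8.06 = 0.08600 h⁻¹ = 2.064 d⁻¹.
Applying C = C₀e^(−kt): 94.40 × 0.3078 = 29.06 mg/L.
At the second outfall, C = (26.68·29.06 + 3.090·390.0) / (26.68 + 3.090) = 66.52 mg/L.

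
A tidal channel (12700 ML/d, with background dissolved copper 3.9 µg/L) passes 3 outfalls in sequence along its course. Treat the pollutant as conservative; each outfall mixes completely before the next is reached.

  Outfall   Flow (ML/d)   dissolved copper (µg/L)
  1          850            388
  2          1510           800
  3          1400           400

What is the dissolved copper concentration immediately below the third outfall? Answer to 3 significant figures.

130 µg/L

After outfall 1: Q = 12700 + 850.0 = 13550 ML/d; C = (12700·3.900 + 850.0·388.0)/13550 = 27.99 µg/L.
After outfall 2: Q = 13550 + 1510 = 15060 ML/d; C = (13550·27.99 + 1510·800.0)/15060 = 105.4 µg/L.
After outfall 3: Q = 15060 + 1400 = 16460 ML/d; C = (15060·105.4 + 1400·400.0)/16460 = 130.5 µg/L.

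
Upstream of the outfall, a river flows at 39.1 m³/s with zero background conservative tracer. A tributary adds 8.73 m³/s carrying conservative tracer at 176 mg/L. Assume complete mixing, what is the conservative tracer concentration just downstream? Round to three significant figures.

Mixed concentration C = ΣQC/ΣQ = (39.10·0 + 8.730·176.0) / 47.83 = 1536/47.83 = 32.12 mg/L.

32.1 mg/L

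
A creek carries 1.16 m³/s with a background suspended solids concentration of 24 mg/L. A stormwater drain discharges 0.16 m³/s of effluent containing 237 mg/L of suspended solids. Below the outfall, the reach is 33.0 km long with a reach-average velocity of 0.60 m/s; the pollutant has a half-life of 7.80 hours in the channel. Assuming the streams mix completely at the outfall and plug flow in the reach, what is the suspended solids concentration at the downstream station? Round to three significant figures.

12.8 mg/L

After mixing, C = (1.160·24.00 + 0.1600·237.0) / 1.320 = 65.76/1.320 = 49.82 mg/L.
Travel time t = 33.0·1000 / 0.60 = 55000 s = 15.28 h.
Half-life 7.80 h → k = ln 2 / 7.80 = 0.08887 h⁻¹ = 2.133 d⁻¹.
First-order decay: C = 49.82·exp(−k·t) = 49.82·0.2573 = 12.82 mg/L.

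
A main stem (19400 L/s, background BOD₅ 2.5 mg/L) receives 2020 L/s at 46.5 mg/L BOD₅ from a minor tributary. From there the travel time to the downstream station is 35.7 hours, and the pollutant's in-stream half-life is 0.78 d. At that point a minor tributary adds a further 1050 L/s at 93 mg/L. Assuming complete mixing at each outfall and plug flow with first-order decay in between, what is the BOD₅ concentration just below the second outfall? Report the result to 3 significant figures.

6.04 mg/L

Conservation of mass: C = (19400·2.500 + 2020·46.50) / 21420 = 142400/21420 = 6.649 mg/L; combined flow 21420 L/s.
Half-life 0.78 d → k = ln 2 / 0.78 = 0.8887 d⁻¹.
Applying C = C₀e^(−kt): 6.649 × 0.2666 = 1.773 mg/L.
At the second outfall, C = (21420·1.773 + 1050·93.00) / (21420 + 1050) = 6.036 mg/L.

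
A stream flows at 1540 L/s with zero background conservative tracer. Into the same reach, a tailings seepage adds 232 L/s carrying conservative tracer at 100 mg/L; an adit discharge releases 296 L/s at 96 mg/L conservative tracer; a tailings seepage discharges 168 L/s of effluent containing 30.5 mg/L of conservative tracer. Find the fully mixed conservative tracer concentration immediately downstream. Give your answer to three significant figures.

25.4 mg/L

Flow-weighted average: C = (1540·0 + 232.0·100.0 + 296.0·96.00 + 168.0·30.50) / 2236 = 56740/2236 = 25.38 mg/L.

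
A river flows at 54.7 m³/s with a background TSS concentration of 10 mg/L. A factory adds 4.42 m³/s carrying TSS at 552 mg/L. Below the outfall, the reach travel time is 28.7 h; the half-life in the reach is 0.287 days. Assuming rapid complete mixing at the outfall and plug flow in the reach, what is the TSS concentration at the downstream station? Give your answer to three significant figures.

Mass balance: C = (54.70·10.00 + 4.420·552.0) / 59.12 = 2987/59.12 = 50.52 mg/L.
Half-life 0.287 d → k = ln 2 / 0.287 = 2.415 d⁻¹.
Applying C = C₀e^(−kt): 50.52 × 0.05568 = 2.813 mg/L.

2.81 mg/L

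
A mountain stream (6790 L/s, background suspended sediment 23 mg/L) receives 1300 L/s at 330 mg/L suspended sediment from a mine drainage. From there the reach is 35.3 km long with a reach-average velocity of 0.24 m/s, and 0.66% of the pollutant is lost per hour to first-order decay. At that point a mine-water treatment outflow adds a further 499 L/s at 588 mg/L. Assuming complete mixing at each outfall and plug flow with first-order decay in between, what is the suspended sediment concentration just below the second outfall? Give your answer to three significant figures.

86.1 mg/L

Conservation of mass: C = (6790·23.00 + 1300·330.0) / 8090 = 585200/8090 = 72.33 mg/L; combined flow 8090 L/s.
Travel time t = 35.3·1000 / 0.24 = 147100 s = 40.86 h.
0.66%/h lost → k = −ln(1 − 0.0066) = 0.006622 h⁻¹.
Applying C = C₀e^(−kt): 72.33 × 0.7630 = 55.19 mg/L.
Second outfall: C = (8090·55.19 + 499.0·588.0)/8589 = 86.14 mg/L.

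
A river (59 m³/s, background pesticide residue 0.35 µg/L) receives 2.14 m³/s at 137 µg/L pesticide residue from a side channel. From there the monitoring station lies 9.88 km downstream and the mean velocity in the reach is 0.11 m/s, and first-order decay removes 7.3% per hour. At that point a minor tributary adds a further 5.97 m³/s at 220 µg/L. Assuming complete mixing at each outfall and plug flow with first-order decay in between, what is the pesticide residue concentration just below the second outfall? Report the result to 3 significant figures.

Mixed concentration C = ΣQC/ΣQ = (59.00·0.3500 + 2.140·137.0) / 61.14 = 313.8/61.14 = 5.133 µg/L; combined flow 61.14 m³/s.
Travel time t = 9.88·1000 / 0.11 = 89820 s = 24.95 h.
7.3%/h lost → k = −ln(1 − 0.073) = 0.07580 h⁻¹.
Applying C = C₀e^(−kt): 5.133 × 0.1509 = 0.7745 µg/L.
At the second outfall, C = (61.14·0.7745 + 5.970·220.0) / (61.14 + 5.970) = 20.28 µg/L.

20.3 µg/L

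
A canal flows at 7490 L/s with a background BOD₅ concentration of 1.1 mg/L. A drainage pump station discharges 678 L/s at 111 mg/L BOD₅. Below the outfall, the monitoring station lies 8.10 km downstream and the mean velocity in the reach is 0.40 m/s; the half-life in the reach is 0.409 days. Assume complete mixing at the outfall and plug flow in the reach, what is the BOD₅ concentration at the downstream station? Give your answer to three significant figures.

6.87 mg/L

Flow-weighted average: C = (7490·1.100 + 678.0·111.0) / 8168 = 83500/8168 = 10.22 mg/L.
Travel time t = 8.10·1000 / 0.40 = 20250 s = 5.625 h.
Half-life 0.409 d → k = ln 2 / 0.409 = 1.695 d⁻¹.
Applying C = C₀e^(−kt): 10.22 × 0.6722 = 6.872 mg/L.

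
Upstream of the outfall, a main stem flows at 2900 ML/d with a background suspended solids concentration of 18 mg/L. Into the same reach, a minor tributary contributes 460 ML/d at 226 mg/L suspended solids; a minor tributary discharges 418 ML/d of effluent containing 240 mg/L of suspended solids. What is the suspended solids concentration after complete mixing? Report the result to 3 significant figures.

67.9 mg/L

Conservation of mass: C = (2900·18.00 + 460.0·226.0 + 418.0·240.0) / 3778 = 256500/3778 = 67.89 mg/L.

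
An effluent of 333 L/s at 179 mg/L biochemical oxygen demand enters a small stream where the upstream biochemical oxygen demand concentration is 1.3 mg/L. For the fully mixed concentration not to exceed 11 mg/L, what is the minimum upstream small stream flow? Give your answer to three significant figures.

5770 L/s

Set C_mix = 11: (Q·1.300 + 333.0·179.0) / (Q + 333.0) = 11
→ Q = 333.0·(179.0 − 11)/(11 − 1.300) = 5767 L/s.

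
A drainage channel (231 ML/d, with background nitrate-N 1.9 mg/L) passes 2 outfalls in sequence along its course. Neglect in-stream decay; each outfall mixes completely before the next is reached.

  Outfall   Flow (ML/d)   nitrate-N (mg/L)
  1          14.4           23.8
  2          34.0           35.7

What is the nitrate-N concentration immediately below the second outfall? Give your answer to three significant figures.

After outfall 1: Q = 231.0 + 14.40 = 245.4 ML/d; C = (231.0·1.900 + 14.40·23.80)/245.4 = 3.185 mg/L.
After outfall 2: Q = 245.4 + 34.00 = 279.4 ML/d; C = (245.4·3.185 + 34.00·35.70)/279.4 = 7.142 mg/L.

7.14 mg/L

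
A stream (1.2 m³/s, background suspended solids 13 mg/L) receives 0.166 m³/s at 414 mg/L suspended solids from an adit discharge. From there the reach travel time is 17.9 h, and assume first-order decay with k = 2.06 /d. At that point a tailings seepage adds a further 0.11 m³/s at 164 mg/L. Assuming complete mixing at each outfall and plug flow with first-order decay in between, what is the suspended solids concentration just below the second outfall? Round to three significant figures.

24.5 mg/L

Flow-weighted average: C = (1.200·13.00 + 0.1660·414.0) / 1.366 = 84.32/1.366 = 61.73 mg/L; combined flow 1.366 m³/s.
After decay, C = 61.73 × e^(−kt) = 61.73 × 0.2152 = 13.28 mg/L.
Second outfall: C = (1.366·13.28 + 0.1100·164.0)/1.476 = 24.51 mg/L.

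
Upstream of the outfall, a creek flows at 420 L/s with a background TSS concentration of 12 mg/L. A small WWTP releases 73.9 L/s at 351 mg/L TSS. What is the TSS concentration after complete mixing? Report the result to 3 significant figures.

Mass balance: C = (420.0·12.00 + 73.90·351.0) / 493.9 = 30980/493.9 = 62.72 mg/L.

62.7 mg/L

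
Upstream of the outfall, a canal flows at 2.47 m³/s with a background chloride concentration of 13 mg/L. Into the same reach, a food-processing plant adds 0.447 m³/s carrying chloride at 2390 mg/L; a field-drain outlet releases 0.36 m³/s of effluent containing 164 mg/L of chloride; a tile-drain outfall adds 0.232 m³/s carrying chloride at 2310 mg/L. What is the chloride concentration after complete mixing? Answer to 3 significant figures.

Mass balance: C = (2.470·13.00 + 0.4470·2390 + 0.3600·164.0 + 0.2320·2310) / 3.509 = 1695/3.509 = 483.2 mg/L.

483 mg/L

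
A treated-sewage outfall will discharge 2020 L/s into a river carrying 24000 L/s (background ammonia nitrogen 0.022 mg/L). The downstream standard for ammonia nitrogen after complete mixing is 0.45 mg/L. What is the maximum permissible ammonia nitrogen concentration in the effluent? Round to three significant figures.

5.54 mg/L

At the limit, (Qr·Cr + Qe·Cₑ)/(Qr + Qe) = 0.45:
Cₑ = (26020·0.45 − 24000·0.02200) / 2020 = 5.535 mg/L.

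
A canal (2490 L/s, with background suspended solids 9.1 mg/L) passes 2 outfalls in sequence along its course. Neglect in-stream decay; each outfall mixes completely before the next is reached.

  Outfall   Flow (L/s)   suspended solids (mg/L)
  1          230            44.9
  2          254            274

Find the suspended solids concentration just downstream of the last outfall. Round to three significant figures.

Outfall 1: combined Q = 2720 L/s; C = (2490·9.100 + 230.0·44.90)/2720 = 12.13 mg/L.
Outfall 2: combined Q = 2974 L/s; C = (2720·12.13 + 254.0·274.0)/2974 = 34.49 mg/L.

34.5 mg/L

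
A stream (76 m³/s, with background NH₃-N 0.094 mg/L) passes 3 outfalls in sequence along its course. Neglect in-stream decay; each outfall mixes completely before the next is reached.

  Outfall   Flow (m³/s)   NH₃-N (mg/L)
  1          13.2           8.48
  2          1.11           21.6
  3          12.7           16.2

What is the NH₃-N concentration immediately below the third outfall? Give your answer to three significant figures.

After outfall 1: Q = 76.00 + 13.20 = 89.20 m³/s; C = (76.00·0.09400 + 13.20·8.480)/89.20 = 1.335 mg/L.
After outfall 2: Q = 89.20 + 1.110 = 90.31 m³/s; C = (89.20·1.335 + 1.110·21.60)/90.31 = 1.584 mg/L.
After outfall 3: Q = 90.31 + 12.70 = 103.0 m³/s; C = (90.31·1.584 + 12.70·16.20)/103.0 = 3.386 mg/L.

3.39 mg/L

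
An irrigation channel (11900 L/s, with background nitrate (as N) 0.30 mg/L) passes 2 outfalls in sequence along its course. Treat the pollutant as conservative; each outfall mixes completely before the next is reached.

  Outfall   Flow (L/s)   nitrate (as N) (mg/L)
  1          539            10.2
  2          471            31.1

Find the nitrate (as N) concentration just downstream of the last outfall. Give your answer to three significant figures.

Outfall 1: combined Q = 12440 L/s; C = (11900·0.3000 + 539.0·10.20)/12440 = 0.7290 mg/L.
Outfall 2: combined Q = 12910 L/s; C = (12440·0.7290 + 471.0·31.10)/12910 = 1.837 mg/L.

1.84 mg/L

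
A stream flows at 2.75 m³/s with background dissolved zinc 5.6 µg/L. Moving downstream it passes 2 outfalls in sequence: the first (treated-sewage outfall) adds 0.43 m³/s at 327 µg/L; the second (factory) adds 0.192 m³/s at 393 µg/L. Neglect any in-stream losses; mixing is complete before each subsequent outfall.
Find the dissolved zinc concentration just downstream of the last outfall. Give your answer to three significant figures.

Below outfall 1: Q → 3.180 m³/s, C = (2.750·5.600 + 0.4300·327.0)/3.180 = 49.06 µg/L.
Below outfall 2: Q → 3.372 m³/s, C = (3.180·49.06 + 0.1920·393.0)/3.372 = 68.64 µg/L.

68.6 µg/L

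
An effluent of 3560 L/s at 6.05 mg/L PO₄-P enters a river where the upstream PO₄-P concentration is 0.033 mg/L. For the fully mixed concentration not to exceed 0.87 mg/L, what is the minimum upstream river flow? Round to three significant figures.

22000 L/s

Set C_mix = 0.87: (Q·0.03300 + 3560·6.050) / (Q + 3560) = 0.87
→ Q = 3560·(6.050 − 0.87)/(0.87 − 0.03300) = 22030 L/s.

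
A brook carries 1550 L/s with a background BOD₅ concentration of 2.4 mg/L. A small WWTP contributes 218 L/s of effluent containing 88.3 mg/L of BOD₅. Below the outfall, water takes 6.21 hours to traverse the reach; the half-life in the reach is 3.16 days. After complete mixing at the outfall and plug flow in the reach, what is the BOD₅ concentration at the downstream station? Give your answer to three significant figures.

12.3 mg/L

Mass balance: C = (1550·2.400 + 218.0·88.30) / 1768 = 22970/1768 = 12.99 mg/L.
Half-life 3.16 d → k = ln 2 / 3.16 = 0.2194 d⁻¹.
After decay, C = 12.99 × e^(−kt) = 12.99 × 0.9448 = 12.27 mg/L.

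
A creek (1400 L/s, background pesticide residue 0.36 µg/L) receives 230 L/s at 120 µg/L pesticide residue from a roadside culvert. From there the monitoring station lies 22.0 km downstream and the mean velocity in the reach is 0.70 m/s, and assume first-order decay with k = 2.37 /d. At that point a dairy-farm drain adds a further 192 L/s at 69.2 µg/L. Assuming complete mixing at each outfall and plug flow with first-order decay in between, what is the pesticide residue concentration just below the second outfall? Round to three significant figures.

Flow-weighted average: C = (1400·0.3600 + 230.0·120.0) / 1630 = 28100/1630 = 17.24 µg/L; combined flow 1630 L/s.
Travel time t = 22.0·1000 / 0.70 = 31430 s = 8.730 h.
Decay over the reach: 17.24·exp(−kt) = 17.24·0.4223 = 7.281 µg/L.
Second outfall: C = (1630·7.281 + 192.0·69.20)/1822 = 13.81 µg/L.

13.8 µg/L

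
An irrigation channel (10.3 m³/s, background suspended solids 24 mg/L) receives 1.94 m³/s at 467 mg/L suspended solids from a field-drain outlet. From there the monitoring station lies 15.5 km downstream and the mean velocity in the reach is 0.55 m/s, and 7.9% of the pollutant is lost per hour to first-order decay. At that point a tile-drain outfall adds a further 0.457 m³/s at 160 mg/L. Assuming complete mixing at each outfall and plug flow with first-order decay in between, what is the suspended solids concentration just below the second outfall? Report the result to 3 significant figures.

Mass balance: C = (10.30·24.00 + 1.940·467.0) / 12.24 = 1153/12.24 = 94.21 mg/L; combined flow 12.24 m³/s.
Travel time t = 15.5·1000 / 0.55 = 28180 s = 7.828 h.
7.9%/h lost → k = −ln(1 − 0.079) = 0.08230 h⁻¹.
First-order decay: C = 94.21·exp(−k·t) = 94.21·0.5251 = 49.47 mg/L.
At the second outfall, C = (12.24·49.47 + 0.4570·160.0) / (12.24 + 0.4570) = 53.45 mg/L.

53.4 mg/L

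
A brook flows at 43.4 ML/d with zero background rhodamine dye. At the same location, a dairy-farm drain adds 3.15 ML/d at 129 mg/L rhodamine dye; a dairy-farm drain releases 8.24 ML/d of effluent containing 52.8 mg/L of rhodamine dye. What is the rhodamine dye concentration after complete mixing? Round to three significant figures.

15.4 mg/L

After mixing, C = (43.40·0 + 3.150·129.0 + 8.240·52.80) / 54.79 = 841.4/54.79 = 15.36 mg/L.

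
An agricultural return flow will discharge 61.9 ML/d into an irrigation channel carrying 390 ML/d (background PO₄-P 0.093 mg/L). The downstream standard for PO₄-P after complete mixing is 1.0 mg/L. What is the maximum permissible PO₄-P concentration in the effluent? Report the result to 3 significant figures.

6.71 mg/L

At the limit, (Qr·Cr + Qe·Cₑ)/(Qr + Qe) = 1.0:
Cₑ = (451.9·1.0 − 390.0·0.09300) / 61.90 = 6.715 mg/L.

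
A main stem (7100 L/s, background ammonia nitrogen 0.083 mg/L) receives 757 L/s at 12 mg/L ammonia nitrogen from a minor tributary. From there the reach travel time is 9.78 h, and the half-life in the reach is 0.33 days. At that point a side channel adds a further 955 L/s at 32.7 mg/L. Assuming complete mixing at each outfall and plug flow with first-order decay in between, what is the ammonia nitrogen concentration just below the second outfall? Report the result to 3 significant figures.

4.01 mg/L

Conservation of mass: C = (7100·0.08300 + 757.0·12.00) / 7857 = 9673/7857 = 1.231 mg/L; combined flow 7857 L/s.
Half-life 0.33 d → k = ln 2 / 0.33 = 2.100 d⁻¹.
Decay over the reach: 1.231·exp(−kt) = 1.231·0.4249 = 0.5231 mg/L.
Second outfall: C = (7857·0.5231 + 955.0·32.70)/8812 = 4.010 mg/L.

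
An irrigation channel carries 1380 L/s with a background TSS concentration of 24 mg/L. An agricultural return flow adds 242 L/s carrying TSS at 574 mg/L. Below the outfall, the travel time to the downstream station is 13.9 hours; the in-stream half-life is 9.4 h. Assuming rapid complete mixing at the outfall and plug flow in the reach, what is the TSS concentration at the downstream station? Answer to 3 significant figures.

38.1 mg/L

Flow-weighted average: C = (1380·24.00 + 242.0·574.0) / 1622 = 172000/1622 = 106.1 mg/L.
Half-life 9.4 h → k = ln 2 / 9.4 = 0.07374 h⁻¹ = 1.770 d⁻¹.
After decay, C = 106.1 × e^(−kt) = 106.1 × 0.3588 = 38.05 mg/L.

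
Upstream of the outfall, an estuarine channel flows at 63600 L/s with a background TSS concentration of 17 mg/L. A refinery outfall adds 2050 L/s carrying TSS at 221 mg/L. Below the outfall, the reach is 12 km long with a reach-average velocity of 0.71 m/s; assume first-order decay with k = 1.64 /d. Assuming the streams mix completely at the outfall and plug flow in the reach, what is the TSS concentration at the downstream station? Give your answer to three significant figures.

After mixing, C = (63600·17.00 + 2050·221.0) / 65650 = 1534000/65650 = 23.37 mg/L.
Travel time t = 12·1000 / 0.71 = 16900 s = 4.695 h.
After decay, C = 23.37 × e^(−kt) = 23.37 × 0.7256 = 16.96 mg/L.

17.0 mg/L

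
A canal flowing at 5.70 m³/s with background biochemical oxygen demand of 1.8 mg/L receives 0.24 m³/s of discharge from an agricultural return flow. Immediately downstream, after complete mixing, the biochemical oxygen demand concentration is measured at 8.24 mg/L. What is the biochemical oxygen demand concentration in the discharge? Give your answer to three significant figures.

Mass balance: 5.700·1.800 + 0.2400·Cₑ = 5.940·8.240
→ Cₑ = (5.940·8.240 − 5.700·1.800) / 0.2400 = 161.2 mg/L.

161 mg/L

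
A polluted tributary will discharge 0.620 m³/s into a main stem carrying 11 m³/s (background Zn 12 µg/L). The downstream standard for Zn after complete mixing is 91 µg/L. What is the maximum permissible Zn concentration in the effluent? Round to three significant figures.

1490 µg/L

At the limit, (Qr·Cr + Qe·Cₑ)/(Qr + Qe) = 91:
Cₑ = (11.62·91 − 11.00·12.00) / 0.6200 = 1493 µg/L.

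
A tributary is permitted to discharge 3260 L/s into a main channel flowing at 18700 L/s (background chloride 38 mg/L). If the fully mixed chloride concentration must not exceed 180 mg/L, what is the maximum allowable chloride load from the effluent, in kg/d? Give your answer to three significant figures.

280000 kg/d

Mass balance at the limit: 18700·38.00 + 3260·Cₑ = 21960·180 → Cₑ = 994.5 mg/L.
3260 L/s = 3.260 m³/s. Load = 3.260 m³/s × 994.5 g/m³ × 86 400 s/d = 280100 kg/d.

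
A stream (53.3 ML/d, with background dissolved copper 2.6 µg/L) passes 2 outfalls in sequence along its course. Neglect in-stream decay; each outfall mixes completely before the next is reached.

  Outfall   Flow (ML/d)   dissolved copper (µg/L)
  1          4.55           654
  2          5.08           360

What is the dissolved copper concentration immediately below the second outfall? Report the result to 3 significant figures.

Outfall 1: combined Q = 57.85 ML/d; C = (53.30·2.600 + 4.550·654.0)/57.85 = 53.83 µg/L.
Outfall 2: combined Q = 62.93 ML/d; C = (57.85·53.83 + 5.080·360.0)/62.93 = 78.55 µg/L.

78.5 µg/L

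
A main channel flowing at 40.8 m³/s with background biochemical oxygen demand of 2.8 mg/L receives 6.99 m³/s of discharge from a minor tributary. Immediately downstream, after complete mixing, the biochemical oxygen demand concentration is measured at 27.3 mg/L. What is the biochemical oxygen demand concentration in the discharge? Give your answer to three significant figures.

170 mg/L

Mass balance: 40.80·2.800 + 6.990·Cₑ = 47.79·27.30
→ Cₑ = (47.79·27.30 − 40.80·2.800) / 6.990 = 170.3 mg/L.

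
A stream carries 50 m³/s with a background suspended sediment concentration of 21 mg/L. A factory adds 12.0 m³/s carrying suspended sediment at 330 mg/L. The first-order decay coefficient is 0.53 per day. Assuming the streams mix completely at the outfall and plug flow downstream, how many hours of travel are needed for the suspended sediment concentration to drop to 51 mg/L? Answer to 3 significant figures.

Mixed concentration C = ΣQC/ΣQ = (50.00·21.00 + 12.00·330.0) / 62.00 = 5010/62.00 = 80.81 mg/L.
80.81·exp(−k·t) = 51 → t = ln(80.81/51)/k = 75030 s = 20.84 h.

20.8 h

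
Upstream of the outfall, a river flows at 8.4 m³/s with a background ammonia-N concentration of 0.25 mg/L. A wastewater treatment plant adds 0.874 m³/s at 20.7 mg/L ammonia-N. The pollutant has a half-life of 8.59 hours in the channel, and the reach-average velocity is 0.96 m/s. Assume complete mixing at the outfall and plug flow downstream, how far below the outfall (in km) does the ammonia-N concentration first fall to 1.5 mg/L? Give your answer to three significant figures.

Mass balance: C = (8.400·0.2500 + 0.8740·20.70) / 9.274 = 20.19/9.274 = 2.177 mg/L.
Half-life 8.59 h → k = ln 2 / 8.59 = 0.08069 h⁻¹ = 1.937 d⁻¹.
Set 2.177·exp(−k·t) = 1.5 → t = ln(2.177/1.5)/k = 16620 s = 4.617 h.
Distance = v·t = 0.96·16620 = 15960 m = 15.96 km.

16.0 km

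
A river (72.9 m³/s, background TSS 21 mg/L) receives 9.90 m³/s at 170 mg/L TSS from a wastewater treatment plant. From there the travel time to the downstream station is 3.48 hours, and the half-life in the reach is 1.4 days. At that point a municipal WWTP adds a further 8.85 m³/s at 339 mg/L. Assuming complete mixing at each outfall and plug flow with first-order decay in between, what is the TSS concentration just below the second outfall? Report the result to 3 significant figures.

65.4 mg/L

Mass balance: C = (72.90·21.00 + 9.900·170.0) / 82.80 = 3214/82.80 = 38.82 mg/L; combined flow 82.80 m³/s.
Half-life 1.4 d → k = ln 2 / 1.4 = 0.4951 d⁻¹.
After decay, C = 38.82 × e^(−kt) = 38.82 × 0.9307 = 36.13 mg/L.
At the second outfall, C = (82.80·36.13 + 8.850·339.0) / (82.80 + 8.850) = 65.37 mg/L.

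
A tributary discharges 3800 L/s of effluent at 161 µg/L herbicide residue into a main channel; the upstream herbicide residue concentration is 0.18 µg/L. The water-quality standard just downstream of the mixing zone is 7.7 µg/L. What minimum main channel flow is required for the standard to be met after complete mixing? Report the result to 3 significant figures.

Set C_mix = 7.7: (Q·0.1800 + 3800·161.0) / (Q + 3800) = 7.7
→ Q = 3800·(161.0 − 7.7)/(7.7 − 0.1800) = 77470 L/s.

77500 L/s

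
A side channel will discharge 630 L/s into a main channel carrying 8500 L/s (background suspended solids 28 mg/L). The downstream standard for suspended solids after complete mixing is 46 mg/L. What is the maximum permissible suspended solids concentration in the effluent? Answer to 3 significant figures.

289 mg/L

At the limit, (Qr·Cr + Qe·Cₑ)/(Qr + Qe) = 46:
Cₑ = (9130·46 − 8500·28.00) / 630.0 = 288.9 mg/L.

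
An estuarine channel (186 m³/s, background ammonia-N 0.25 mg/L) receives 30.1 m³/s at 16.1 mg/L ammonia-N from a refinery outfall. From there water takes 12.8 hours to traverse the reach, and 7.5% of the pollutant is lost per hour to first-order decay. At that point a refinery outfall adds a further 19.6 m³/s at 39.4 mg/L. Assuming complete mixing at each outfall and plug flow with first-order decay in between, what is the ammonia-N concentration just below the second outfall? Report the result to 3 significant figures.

After mixing, C = (186.0·0.2500 + 30.10·16.10) / 216.1 = 531.1/216.1 = 2.458 mg/L; combined flow 216.1 m³/s.
7.5%/h lost → k = −ln(1 − 0.075) = 0.07796 h⁻¹.
Decay over the reach: 2.458·exp(−kt) = 2.458·0.3686 = 0.9060 mg/L.
Second outfall: C = (216.1·0.9060 + 19.60·39.40)/235.7 = 4.107 mg/L.

4.11 mg/L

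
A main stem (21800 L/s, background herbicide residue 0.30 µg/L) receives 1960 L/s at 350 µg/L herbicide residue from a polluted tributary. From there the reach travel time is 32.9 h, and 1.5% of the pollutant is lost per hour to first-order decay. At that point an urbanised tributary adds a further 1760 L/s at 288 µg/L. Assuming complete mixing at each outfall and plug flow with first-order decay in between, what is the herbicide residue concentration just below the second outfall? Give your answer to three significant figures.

36.4 µg/L

Flow-weighted average: C = (21800·0.3000 + 1960·350.0) / 23760 = 692500/23760 = 29.15 µg/L; combined flow 23760 L/s.
1.5%/h lost → k = −ln(1 − 0.015) = 0.01511 h⁻¹.
After decay, C = 29.15 × e^(−kt) = 29.15 × 0.6082 = 17.73 µg/L.
At the second outfall, C = (23760·17.73 + 1760·288.0) / (23760 + 1760) = 36.37 µg/L.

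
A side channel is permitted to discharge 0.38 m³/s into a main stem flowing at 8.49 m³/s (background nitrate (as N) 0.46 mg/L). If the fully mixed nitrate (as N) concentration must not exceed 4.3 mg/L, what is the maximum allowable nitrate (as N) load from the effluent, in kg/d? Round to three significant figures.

Mass balance at the limit: 8.490·0.4600 + 0.3800·Cₑ = 8.870·4.3 → Cₑ = 90.09 mg/L.
Load = 0.3800 m³/s × 90.09 g/m³ × 86 400 s/d = 2958 kg/d.

2960 kg/d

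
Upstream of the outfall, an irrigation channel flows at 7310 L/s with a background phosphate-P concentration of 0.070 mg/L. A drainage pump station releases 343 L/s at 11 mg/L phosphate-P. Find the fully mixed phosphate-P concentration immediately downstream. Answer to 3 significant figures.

0.560 mg/L

Mixed concentration C = ΣQC/ΣQ = (7310·0.07000 + 343.0·11.00) / 7653 = 4285/7653 = 0.5599 mg/L.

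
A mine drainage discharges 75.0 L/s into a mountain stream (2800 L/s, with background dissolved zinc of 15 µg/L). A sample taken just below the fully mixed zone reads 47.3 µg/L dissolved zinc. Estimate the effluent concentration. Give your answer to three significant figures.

1250 µg/L

Mass balance: 2800·15.00 + 75.00·Cₑ = 2875·47.30
→ Cₑ = (2875·47.30 − 2800·15.00) / 75.00 = 1253 µg/L.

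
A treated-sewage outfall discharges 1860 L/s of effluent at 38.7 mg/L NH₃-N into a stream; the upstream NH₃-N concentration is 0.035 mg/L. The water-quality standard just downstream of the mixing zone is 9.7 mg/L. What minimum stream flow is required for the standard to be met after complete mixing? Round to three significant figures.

5580 L/s

Set C_mix = 9.7: (Q·0.03500 + 1860·38.70) / (Q + 1860) = 9.7
→ Q = 1860·(38.70 − 9.7)/(9.7 − 0.03500) = 5581 L/s.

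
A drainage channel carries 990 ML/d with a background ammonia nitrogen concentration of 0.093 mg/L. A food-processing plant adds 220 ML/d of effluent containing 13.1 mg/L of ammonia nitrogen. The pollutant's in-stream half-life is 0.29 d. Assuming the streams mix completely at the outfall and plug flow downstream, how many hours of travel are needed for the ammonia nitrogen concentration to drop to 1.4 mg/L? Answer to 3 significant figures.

After mixing, C = (990.0·0.09300 + 220.0·13.10) / 1210 = 2974/1210 = 2.458 mg/L.
Half-life 0.29 d → k = ln 2 / 0.29 = 2.390 d⁻¹.
2.458·exp(−k·t) = 1.4 → t = ln(2.458/1.4)/k = 20350 s = 5.652 h.

5.65 h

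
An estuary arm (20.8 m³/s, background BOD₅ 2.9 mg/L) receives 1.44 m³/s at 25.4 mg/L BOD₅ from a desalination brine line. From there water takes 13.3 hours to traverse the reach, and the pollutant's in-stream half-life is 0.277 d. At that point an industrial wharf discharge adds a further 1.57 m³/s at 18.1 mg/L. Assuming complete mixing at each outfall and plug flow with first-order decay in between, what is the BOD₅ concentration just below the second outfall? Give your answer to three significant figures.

Mass balance: C = (20.80·2.900 + 1.440·25.40) / 22.24 = 96.90/22.24 = 4.357 mg/L; combined flow 22.24 m³/s.
Half-life 0.277 d → k = ln 2 / 0.277 = 2.502 d⁻¹.
Decay over the reach: 4.357·exp(−kt) = 4.357·0.2499 = 1.089 mg/L.
Second outfall: C = (22.24·1.089 + 1.570·18.10)/23.81 = 2.210 mg/L.

2.21 mg/L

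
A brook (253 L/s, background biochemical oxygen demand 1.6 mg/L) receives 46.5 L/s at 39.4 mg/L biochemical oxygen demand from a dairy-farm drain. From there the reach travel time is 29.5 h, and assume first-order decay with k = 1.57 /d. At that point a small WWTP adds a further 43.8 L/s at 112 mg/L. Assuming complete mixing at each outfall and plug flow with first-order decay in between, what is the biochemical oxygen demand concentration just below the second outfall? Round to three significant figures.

15.2 mg/L

Conservation of mass: C = (253.0·1.600 + 46.50·39.40) / 299.5 = 2237/299.5 = 7.469 mg/L; combined flow 299.5 L/s.
Decay over the reach: 7.469·exp(−kt) = 7.469·0.1452 = 1.084 mg/L.
At the second outfall, C = (299.5·1.084 + 43.80·112.0) / (299.5 + 43.80) = 15.24 mg/L.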